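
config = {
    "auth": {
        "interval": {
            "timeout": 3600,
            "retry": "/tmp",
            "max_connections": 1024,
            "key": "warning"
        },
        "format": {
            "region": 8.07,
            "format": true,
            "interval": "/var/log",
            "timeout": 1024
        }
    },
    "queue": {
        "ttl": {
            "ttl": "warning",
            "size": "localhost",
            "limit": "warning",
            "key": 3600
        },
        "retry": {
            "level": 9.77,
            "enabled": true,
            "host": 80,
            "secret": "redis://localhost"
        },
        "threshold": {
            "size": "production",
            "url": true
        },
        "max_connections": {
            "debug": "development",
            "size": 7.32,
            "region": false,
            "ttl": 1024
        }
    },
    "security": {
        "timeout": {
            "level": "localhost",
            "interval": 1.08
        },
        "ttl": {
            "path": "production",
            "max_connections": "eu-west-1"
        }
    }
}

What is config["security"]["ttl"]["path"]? "production"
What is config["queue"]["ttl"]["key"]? 3600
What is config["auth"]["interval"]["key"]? "warning"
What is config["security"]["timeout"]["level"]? "localhost"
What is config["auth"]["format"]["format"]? True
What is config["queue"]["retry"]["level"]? 9.77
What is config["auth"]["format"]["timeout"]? 1024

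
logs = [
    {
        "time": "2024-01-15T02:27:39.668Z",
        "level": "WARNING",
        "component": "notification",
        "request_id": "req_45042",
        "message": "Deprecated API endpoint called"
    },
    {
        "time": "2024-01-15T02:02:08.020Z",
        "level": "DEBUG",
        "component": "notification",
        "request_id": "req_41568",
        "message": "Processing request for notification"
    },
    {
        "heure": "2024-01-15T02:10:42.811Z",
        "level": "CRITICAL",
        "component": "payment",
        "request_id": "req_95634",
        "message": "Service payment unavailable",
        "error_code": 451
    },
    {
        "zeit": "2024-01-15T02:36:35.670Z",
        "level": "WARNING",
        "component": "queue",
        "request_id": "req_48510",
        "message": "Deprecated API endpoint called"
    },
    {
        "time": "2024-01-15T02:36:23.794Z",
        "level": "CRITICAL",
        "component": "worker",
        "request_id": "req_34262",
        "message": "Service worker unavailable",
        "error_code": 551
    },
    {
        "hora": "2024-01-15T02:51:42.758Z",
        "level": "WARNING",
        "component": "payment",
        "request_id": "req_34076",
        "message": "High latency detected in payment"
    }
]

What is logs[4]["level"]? "CRITICAL"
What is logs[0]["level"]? "WARNING"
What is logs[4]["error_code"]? 551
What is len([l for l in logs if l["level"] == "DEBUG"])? 1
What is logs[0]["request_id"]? "req_45042"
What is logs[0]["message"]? "Deprecated API endpoint called"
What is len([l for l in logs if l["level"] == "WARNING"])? 3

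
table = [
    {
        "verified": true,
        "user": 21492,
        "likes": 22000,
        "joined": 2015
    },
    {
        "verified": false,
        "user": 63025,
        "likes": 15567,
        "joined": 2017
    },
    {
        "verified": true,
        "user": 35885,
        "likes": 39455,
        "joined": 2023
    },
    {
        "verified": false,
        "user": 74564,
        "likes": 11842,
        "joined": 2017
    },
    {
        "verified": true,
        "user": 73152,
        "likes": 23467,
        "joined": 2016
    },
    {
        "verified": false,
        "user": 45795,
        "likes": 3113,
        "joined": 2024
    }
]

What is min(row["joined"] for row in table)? 2015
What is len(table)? 6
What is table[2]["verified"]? True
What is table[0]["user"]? 21492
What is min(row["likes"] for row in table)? 3113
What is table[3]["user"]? 74564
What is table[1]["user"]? 63025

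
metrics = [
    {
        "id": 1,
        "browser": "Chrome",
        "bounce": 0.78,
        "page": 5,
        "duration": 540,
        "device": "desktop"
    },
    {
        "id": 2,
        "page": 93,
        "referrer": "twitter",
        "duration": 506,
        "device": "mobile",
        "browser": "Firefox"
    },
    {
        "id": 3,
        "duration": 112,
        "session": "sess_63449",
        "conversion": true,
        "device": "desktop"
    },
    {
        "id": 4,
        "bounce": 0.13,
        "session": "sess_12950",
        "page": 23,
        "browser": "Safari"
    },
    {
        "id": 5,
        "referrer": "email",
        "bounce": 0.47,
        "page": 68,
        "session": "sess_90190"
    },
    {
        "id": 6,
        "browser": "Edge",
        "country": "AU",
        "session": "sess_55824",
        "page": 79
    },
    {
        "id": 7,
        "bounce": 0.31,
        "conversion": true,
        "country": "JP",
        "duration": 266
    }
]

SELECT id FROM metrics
[1, 2, 3, 4, 5, 6, 7]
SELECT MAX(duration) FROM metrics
540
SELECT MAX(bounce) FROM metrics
0.78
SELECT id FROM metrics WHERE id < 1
[]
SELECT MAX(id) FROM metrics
7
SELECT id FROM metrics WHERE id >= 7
[7]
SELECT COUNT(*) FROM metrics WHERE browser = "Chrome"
1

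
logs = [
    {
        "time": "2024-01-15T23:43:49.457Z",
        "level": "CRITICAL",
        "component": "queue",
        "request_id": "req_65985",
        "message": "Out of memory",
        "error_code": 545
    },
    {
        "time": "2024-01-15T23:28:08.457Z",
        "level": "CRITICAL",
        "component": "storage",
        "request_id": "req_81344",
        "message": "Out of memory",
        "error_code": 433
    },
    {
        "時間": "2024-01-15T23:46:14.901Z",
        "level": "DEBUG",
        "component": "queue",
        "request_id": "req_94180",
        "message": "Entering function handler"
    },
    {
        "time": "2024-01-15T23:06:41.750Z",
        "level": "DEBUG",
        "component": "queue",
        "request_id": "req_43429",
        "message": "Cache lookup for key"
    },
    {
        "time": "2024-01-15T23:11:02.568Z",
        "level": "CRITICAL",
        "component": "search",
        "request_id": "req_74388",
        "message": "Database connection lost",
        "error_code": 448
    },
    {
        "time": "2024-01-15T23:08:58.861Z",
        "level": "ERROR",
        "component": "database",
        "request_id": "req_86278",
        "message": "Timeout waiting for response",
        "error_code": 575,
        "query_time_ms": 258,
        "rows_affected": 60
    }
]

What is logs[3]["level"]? "DEBUG"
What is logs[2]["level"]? "DEBUG"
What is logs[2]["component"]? "queue"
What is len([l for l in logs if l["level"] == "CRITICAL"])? 3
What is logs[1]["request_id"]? "req_81344"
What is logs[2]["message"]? "Entering function handler"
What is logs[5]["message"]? "Timeout waiting for response"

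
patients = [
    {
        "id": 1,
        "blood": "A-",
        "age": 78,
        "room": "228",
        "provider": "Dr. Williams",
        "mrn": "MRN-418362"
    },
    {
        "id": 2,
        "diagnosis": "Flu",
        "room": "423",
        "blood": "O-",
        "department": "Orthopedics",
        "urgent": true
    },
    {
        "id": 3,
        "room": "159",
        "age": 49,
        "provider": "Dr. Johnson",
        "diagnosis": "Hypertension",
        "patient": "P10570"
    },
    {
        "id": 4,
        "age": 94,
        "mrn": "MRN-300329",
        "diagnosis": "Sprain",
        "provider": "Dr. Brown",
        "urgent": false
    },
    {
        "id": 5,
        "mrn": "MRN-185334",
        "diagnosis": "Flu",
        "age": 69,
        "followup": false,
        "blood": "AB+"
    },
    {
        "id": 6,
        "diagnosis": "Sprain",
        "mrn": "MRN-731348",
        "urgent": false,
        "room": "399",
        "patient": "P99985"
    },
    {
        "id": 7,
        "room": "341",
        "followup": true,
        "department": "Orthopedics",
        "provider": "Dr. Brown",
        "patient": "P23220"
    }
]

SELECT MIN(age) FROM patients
49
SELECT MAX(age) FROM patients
94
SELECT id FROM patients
[1, 2, 3, 4, 5, 6, 7]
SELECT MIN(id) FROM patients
1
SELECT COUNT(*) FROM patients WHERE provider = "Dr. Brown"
2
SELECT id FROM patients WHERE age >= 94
[4]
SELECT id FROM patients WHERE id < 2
[1]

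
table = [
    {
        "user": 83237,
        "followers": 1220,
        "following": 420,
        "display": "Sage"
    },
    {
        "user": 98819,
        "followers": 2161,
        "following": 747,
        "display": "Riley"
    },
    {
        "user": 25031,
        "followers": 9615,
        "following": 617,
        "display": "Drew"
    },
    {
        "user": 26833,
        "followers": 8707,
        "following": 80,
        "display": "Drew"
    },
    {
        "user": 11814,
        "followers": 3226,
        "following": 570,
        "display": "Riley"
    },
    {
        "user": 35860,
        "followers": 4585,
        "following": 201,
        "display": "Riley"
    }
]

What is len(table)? 6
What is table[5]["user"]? 35860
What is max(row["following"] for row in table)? 747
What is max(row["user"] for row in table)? 98819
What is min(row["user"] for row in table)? 11814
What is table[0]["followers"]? 1220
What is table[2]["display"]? "Drew"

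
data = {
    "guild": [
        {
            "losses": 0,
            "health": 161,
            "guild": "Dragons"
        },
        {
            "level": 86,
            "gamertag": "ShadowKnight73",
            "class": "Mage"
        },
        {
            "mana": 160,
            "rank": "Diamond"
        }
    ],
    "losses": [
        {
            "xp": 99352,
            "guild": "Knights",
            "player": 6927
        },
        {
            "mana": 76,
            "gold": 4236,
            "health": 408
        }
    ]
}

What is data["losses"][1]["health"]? 408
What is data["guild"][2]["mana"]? 160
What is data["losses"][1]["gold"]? 4236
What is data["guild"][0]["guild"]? "Dragons"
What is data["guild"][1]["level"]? 86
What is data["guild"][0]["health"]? 161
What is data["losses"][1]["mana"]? 76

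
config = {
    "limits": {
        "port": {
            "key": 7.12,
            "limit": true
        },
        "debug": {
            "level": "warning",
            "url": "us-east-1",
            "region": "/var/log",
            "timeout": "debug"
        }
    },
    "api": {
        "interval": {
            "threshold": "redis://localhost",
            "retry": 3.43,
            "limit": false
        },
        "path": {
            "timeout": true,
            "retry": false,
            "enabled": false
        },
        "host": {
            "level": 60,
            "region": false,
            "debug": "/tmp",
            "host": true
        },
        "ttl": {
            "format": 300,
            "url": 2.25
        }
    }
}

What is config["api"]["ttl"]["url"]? 2.25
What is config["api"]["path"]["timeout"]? True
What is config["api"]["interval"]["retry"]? 3.43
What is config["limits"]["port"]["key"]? 7.12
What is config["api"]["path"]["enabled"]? False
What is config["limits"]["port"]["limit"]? True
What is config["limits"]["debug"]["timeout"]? "debug"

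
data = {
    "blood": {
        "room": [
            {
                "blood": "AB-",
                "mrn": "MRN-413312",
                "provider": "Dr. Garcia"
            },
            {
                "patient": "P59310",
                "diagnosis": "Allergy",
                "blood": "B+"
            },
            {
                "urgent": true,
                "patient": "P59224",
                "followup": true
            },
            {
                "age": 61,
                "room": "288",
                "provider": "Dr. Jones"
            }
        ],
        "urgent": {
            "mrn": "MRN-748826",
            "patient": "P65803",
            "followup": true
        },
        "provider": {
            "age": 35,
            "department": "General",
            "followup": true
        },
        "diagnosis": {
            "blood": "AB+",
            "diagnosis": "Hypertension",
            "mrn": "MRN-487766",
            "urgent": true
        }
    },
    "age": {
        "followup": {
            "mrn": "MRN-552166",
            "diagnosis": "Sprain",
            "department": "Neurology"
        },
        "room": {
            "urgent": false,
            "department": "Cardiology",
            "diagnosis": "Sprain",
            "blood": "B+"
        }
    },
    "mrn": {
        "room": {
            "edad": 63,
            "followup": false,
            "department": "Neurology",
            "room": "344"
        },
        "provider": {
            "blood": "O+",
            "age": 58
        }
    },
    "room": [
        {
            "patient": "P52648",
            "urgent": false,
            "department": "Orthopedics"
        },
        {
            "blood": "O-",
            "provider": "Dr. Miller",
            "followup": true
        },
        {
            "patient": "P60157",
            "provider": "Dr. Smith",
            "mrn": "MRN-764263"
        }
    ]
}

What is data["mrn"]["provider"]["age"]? 58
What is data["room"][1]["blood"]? "O-"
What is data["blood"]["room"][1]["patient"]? "P59310"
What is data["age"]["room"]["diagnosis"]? "Sprain"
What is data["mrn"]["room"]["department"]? "Neurology"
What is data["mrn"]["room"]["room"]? "344"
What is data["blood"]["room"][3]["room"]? "288"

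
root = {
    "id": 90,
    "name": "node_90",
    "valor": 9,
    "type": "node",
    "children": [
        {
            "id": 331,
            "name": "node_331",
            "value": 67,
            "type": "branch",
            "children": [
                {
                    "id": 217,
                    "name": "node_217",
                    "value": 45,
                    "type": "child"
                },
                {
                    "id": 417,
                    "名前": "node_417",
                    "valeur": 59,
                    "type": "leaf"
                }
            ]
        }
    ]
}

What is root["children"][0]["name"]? "node_331"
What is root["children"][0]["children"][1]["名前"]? "node_417"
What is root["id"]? 90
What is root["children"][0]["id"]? 331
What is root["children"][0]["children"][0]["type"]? "child"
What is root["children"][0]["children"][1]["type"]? "leaf"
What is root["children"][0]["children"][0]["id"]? 217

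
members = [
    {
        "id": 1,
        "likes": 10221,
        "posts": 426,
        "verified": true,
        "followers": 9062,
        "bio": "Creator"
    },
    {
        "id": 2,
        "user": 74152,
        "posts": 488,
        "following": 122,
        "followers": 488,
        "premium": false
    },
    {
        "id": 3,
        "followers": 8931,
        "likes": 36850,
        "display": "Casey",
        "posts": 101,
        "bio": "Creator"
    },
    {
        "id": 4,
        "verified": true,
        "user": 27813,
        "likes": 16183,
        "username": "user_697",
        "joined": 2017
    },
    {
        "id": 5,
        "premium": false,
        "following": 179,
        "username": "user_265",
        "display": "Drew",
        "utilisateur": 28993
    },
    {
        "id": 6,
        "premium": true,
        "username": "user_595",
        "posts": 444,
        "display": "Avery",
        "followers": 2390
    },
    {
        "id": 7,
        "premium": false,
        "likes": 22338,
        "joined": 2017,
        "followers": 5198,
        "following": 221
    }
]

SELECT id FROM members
[1, 2, 3, 4, 5, 6, 7]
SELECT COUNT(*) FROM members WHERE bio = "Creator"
2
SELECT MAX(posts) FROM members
488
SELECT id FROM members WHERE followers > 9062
[]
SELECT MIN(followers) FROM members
488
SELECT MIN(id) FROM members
1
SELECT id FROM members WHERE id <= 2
[1, 2]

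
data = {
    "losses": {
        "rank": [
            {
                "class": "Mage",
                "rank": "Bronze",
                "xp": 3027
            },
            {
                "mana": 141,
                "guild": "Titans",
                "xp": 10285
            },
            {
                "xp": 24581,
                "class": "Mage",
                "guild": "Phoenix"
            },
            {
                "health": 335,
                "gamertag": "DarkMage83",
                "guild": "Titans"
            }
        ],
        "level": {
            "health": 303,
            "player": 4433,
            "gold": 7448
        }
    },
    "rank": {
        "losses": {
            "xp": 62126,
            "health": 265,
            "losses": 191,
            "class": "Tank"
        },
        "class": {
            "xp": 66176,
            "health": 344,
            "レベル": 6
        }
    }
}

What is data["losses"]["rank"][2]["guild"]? "Phoenix"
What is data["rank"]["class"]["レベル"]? 6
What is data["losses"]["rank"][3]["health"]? 335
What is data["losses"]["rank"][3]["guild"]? "Titans"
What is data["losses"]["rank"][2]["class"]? "Mage"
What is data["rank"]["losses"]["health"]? 265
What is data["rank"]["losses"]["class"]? "Tank"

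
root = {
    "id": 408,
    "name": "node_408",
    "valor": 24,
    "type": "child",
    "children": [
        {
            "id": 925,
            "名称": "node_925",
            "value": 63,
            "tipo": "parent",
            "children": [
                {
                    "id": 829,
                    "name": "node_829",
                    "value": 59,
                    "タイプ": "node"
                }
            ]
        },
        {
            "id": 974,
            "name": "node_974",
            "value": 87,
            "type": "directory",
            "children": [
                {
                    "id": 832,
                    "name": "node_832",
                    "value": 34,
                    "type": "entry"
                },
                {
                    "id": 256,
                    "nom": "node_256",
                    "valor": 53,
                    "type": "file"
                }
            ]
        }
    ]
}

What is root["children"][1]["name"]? "node_974"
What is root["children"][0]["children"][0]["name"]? "node_829"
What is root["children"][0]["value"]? 63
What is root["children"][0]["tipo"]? "parent"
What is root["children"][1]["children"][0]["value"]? 34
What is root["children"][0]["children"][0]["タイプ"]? "node"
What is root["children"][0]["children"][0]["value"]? 59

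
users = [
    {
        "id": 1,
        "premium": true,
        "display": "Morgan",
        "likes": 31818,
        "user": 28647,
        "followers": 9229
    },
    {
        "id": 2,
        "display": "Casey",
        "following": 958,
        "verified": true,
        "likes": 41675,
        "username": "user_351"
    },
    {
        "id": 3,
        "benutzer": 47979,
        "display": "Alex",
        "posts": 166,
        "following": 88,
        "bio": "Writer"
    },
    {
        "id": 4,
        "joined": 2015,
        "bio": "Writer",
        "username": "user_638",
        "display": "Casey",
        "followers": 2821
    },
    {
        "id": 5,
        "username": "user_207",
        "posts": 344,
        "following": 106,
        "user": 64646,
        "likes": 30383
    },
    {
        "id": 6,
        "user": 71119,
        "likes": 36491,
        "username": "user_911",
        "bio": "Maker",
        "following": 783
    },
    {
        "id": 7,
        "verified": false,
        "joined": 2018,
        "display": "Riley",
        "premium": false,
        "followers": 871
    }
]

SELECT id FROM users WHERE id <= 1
[1]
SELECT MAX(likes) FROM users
41675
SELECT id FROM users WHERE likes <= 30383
[5]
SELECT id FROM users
[1, 2, 3, 4, 5, 6, 7]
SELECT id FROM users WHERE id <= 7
[1, 2, 3, 4, 5, 6, 7]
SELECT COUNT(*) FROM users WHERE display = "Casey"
2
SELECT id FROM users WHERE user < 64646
[1]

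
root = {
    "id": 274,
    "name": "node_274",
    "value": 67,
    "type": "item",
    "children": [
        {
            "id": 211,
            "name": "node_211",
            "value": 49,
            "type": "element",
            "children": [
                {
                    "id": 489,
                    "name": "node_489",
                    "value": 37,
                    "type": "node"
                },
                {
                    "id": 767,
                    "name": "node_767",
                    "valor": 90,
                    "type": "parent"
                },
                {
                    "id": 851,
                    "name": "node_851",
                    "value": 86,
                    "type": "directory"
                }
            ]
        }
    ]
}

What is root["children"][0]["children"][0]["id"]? 489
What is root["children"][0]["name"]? "node_211"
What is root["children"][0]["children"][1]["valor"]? 90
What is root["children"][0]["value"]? 49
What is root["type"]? "item"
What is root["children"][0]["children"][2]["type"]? "directory"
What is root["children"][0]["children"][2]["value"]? 86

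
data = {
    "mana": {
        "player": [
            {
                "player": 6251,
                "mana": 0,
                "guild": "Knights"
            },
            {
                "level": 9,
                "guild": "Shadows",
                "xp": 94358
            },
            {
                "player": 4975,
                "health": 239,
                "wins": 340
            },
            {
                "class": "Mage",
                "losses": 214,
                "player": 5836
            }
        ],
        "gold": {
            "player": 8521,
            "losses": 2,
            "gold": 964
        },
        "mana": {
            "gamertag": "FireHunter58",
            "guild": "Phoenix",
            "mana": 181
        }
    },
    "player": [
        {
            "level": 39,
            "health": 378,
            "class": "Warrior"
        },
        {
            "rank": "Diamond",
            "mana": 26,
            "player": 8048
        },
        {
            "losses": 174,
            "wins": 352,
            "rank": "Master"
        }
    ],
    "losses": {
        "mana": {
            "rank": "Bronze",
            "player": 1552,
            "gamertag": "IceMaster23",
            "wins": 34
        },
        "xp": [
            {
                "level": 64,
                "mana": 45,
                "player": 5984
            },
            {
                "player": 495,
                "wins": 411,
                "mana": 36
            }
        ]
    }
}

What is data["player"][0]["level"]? 39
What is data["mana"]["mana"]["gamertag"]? "FireHunter58"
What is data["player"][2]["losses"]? 174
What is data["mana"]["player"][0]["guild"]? "Knights"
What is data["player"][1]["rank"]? "Diamond"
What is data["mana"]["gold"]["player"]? 8521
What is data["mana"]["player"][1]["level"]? 9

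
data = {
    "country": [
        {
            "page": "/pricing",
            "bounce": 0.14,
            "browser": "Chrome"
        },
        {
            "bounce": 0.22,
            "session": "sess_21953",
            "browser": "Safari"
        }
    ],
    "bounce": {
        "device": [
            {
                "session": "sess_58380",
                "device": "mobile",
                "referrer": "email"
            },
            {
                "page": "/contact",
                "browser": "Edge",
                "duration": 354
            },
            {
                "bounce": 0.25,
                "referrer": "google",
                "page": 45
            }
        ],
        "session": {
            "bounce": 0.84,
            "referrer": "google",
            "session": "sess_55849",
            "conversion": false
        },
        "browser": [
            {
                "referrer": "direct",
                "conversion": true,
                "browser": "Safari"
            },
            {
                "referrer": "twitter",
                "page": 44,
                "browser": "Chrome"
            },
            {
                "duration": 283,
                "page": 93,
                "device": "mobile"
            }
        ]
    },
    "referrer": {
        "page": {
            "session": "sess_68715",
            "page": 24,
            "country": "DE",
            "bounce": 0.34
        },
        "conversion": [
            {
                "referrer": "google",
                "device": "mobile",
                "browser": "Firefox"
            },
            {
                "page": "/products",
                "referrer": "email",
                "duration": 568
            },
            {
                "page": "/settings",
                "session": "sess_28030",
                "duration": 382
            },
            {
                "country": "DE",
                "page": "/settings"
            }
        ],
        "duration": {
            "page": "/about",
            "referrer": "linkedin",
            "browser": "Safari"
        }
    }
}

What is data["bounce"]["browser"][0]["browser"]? "Safari"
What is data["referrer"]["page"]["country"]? "DE"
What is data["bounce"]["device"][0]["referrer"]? "email"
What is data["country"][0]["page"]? "/pricing"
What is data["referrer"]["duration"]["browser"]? "Safari"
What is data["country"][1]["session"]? "sess_21953"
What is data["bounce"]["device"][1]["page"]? "/contact"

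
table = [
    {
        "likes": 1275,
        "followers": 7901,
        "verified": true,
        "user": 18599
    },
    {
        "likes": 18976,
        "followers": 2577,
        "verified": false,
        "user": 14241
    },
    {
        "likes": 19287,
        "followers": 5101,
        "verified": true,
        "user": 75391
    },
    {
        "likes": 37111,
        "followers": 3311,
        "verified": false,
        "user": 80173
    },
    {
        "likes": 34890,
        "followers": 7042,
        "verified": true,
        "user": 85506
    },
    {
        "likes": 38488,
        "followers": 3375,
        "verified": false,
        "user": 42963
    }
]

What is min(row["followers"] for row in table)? 2577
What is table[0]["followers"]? 7901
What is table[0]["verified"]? True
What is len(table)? 6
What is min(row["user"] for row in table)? 14241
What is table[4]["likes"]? 34890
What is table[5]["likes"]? 38488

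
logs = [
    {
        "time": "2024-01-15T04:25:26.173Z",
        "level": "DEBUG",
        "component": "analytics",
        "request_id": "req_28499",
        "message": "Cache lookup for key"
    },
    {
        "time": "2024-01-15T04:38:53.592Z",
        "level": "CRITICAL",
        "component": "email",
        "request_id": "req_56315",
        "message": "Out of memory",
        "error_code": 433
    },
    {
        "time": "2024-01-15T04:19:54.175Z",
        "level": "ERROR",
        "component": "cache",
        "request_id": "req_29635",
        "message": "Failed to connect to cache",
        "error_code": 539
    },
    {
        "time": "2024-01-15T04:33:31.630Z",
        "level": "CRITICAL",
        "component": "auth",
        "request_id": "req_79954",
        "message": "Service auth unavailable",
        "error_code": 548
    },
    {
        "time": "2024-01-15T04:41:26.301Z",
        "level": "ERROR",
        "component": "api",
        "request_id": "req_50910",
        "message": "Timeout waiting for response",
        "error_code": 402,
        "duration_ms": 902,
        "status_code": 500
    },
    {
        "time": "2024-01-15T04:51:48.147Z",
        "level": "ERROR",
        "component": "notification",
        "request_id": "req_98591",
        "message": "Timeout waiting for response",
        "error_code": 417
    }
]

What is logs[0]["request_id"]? "req_28499"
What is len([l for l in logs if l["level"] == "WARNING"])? 0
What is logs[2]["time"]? "2024-01-15T04:19:54.175Z"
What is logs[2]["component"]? "cache"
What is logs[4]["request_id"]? "req_50910"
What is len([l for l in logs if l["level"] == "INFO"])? 0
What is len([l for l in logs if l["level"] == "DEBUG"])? 1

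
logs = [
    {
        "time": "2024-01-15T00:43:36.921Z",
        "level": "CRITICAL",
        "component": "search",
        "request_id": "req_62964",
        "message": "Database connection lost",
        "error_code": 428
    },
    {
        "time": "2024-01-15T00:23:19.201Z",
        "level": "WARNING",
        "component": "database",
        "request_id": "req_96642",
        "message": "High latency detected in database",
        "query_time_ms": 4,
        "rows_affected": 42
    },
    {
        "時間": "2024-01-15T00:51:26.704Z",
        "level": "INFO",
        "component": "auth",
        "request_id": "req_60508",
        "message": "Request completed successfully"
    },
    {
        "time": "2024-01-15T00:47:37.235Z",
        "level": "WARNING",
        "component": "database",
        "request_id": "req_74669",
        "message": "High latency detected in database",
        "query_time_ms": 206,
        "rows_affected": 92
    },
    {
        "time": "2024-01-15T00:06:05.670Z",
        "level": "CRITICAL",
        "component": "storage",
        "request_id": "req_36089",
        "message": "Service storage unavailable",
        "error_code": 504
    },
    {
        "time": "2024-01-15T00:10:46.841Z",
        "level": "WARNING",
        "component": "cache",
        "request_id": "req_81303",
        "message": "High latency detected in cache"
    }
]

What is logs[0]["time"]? "2024-01-15T00:43:36.921Z"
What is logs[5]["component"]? "cache"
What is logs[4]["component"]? "storage"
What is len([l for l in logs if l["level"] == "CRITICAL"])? 2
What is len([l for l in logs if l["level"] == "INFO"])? 1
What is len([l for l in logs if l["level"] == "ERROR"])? 0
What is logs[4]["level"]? "CRITICAL"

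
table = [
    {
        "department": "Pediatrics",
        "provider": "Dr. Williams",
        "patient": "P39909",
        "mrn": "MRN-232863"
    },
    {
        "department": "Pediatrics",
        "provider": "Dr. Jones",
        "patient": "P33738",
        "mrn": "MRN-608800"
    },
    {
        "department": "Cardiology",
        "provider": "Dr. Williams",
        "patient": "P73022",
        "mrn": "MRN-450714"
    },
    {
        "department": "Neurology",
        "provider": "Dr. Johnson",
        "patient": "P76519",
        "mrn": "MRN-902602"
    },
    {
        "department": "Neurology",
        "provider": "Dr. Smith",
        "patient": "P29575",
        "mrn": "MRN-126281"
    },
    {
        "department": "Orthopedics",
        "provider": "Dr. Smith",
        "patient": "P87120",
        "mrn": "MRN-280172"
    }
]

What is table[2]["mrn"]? "MRN-450714"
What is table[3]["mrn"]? "MRN-902602"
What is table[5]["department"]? "Orthopedics"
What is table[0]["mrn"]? "MRN-232863"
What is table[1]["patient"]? "P33738"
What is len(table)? 6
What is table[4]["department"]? "Neurology"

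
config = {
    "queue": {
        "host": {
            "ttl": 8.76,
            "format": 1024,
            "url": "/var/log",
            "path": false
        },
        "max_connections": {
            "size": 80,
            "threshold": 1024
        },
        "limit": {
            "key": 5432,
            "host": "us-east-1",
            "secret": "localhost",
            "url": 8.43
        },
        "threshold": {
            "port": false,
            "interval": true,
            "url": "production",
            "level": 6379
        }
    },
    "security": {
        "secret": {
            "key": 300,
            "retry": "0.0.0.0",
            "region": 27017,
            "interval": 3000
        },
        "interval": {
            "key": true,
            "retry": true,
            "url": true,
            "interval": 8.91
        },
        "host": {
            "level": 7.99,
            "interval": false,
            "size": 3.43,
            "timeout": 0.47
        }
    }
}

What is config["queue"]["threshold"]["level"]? 6379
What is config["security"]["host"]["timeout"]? 0.47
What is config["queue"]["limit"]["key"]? 5432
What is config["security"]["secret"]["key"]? 300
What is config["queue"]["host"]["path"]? False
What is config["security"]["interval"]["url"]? True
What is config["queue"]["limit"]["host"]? "us-east-1"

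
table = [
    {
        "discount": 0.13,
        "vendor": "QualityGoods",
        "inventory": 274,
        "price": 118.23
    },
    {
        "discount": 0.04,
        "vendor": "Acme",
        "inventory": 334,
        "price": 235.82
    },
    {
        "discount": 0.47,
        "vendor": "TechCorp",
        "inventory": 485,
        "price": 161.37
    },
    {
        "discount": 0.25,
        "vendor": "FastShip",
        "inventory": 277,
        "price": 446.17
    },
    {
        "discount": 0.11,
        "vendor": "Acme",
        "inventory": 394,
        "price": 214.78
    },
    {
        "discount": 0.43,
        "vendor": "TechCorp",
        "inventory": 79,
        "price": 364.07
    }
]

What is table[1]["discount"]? 0.04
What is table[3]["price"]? 446.17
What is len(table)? 6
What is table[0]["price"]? 118.23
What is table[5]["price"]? 364.07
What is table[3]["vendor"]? "FastShip"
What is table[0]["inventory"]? 274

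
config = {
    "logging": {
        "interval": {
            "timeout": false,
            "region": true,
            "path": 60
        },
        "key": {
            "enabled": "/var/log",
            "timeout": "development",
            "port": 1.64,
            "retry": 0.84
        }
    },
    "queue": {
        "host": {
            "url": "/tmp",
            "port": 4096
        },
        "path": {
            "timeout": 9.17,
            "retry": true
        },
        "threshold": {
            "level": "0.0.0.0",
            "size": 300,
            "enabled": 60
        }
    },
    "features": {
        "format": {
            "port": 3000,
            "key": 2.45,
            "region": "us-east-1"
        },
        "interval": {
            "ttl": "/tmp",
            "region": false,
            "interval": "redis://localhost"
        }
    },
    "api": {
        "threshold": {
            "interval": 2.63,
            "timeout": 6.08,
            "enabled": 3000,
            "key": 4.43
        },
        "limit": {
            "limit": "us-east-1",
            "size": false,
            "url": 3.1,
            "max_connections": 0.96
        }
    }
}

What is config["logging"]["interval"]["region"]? True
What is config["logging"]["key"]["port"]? 1.64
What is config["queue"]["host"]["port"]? 4096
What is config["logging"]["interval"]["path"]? 60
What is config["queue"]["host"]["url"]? "/tmp"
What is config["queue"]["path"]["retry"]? True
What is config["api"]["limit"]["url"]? 3.1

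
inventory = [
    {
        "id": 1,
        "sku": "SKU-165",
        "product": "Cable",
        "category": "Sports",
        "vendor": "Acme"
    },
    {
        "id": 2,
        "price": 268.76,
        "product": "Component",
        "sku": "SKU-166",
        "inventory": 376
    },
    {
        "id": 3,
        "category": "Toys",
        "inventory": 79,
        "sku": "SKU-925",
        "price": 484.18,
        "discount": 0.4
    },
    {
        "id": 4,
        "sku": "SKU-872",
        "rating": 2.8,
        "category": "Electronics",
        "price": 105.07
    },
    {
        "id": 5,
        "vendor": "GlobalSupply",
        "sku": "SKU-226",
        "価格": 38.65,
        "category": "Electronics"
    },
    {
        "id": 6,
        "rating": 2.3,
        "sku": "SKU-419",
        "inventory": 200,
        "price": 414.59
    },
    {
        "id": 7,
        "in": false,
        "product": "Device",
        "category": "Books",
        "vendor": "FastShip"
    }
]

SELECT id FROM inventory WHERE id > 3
[4, 5, 6, 7]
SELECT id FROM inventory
[1, 2, 3, 4, 5, 6, 7]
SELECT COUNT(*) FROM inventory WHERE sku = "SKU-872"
1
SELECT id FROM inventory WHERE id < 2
[1]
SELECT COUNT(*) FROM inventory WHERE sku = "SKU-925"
1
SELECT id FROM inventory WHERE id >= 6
[6, 7]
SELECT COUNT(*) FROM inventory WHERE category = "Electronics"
2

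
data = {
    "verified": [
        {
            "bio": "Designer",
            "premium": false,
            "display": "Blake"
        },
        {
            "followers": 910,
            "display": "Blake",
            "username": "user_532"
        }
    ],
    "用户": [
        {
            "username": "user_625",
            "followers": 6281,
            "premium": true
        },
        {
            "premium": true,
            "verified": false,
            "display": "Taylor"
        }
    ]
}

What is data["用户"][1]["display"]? "Taylor"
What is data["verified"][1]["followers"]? 910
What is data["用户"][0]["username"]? "user_625"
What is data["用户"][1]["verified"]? False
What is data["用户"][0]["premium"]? True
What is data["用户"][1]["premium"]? True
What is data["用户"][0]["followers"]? 6281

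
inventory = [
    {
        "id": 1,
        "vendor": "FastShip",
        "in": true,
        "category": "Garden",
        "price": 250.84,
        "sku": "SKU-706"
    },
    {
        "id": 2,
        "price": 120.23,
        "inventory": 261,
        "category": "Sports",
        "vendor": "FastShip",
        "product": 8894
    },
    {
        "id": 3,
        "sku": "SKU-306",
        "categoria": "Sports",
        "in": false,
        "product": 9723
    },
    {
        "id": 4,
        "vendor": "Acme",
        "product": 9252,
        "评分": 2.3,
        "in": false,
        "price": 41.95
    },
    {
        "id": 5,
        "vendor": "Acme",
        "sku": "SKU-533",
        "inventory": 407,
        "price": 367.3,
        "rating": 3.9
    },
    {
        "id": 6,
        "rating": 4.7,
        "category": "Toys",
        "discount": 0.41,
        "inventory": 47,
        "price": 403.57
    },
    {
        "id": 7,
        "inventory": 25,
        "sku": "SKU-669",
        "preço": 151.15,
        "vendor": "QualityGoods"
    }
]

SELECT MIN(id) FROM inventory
1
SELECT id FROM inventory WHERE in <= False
[3, 4]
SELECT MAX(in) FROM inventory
True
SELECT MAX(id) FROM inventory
7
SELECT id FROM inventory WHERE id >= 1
[1, 2, 3, 4, 5, 6, 7]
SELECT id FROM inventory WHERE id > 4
[5, 6, 7]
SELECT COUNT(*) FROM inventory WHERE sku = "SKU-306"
1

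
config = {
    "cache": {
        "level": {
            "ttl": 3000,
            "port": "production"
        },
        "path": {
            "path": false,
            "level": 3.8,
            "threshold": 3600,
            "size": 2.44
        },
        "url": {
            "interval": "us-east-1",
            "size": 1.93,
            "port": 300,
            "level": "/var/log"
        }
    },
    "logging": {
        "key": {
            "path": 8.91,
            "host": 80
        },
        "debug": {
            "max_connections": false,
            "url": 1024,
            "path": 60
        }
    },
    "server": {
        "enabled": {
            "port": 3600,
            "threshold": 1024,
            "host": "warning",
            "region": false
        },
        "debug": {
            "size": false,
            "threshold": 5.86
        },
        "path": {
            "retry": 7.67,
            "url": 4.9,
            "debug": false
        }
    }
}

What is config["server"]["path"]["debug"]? False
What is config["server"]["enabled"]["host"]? "warning"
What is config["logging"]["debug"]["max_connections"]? False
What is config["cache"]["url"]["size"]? 1.93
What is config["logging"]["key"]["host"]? 80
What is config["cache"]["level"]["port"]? "production"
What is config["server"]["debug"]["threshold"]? 5.86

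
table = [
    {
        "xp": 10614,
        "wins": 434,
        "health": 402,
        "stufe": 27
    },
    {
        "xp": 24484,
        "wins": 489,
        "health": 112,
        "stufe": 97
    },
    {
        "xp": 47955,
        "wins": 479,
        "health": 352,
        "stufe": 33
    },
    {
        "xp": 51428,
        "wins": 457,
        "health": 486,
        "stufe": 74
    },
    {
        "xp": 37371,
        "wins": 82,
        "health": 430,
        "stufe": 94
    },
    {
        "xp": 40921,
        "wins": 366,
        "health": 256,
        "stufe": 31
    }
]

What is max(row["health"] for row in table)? 486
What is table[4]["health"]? 430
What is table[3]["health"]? 486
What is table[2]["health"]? 352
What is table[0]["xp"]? 10614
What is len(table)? 6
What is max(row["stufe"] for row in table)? 97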